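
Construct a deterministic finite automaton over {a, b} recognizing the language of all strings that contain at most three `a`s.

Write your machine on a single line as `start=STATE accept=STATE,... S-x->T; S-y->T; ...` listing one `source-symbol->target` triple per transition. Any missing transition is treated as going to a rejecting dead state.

Count `a`s, saturating at 4: states s0 through s3 mean 0 through 3 `a`s seen; s4 means more than 3. Each `a` increments (capped at s4); other symbols loop. Accept from {s0, s1, s2, s3}.
        a   b  
>* s0   s1  s0 
 * s1   s2  s1 
 * s2   s3  s2 
 * s3   s4  s3 
   s4   s4  s4 
(> = start, * = accepting)

start=s0; accept=s0,s1,s2,s3; s0-a->s1; s0-b->s0; s1-a->s2; s1-b->s1; s2-a->s3; s2-b->s2; s3-a->s4; s3-b->s3; s4-a->s4; s4-b->s4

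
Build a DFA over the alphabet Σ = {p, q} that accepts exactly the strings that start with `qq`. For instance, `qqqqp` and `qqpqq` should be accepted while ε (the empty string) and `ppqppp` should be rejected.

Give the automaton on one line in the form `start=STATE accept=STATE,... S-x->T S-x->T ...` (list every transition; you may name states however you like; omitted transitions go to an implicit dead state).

start=A accept=C A-p->D A-q->B B-p->D B-q->C C-p->C C-q->C D-p->D D-q->D

Check the first 2 symbols one by one: A through B record how many have matched `qq` so far; any wrong symbol goes to the dead state D. After all 2 match we enter the accepting sink C.
With 4 states:
       p  q 
>  A   D  B 
   B   D  C 
 * C   C  C 
   D   D  D 
(> = start, * = accepting)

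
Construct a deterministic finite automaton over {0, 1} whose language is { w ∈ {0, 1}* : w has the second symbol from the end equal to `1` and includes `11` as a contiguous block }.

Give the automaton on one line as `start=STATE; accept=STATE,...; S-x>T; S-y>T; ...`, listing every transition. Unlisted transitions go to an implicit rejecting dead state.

start=q0; accept=q2,q3; q0-0>q0; q0-1>q1; q1-0>q0; q1-1>q2; q2-0>q3; q2-1>q2; q3-0>q4; q3-1>q5; q4-0>q4; q4-1>q5; q5-0>q3; q5-1>q2

Handle the two conditions separately and then intersect. The first has 7 states tracking the last 2 symbols read; the second has 3 states tracking whether and how much of `11` has been seen. A product state is a pair (one from each), accepting exactly when both do. Equivalent product states are then merged.
6 states suffice.
        0   1  
>  q0   q0  q1 
   q1   q0  q2 
 * q2   q3  q2 
 * q3   q4  q5 
   q4   q4  q5 
   q5   q3  q2 
(> = start, * = accepting)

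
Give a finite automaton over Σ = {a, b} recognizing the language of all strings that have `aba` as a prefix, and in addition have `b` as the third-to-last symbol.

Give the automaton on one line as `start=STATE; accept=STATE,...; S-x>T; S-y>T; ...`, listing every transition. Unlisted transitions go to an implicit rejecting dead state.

Run two small machines in parallel and take their product. One (5 states) tracks whether the input so far still matches the prefix `aba`; the other (15 states) tracks the last 3 symbols read. Each combined state is a pair, one component from each; accept when both components accept. Minimizing collapses redundant product states.
A 12-state machine:
          a    b  
>  q0     q1   q2 
   q1     q2   q3 
   q2     q2   q2 
   q3     q4   q2 
   q4     q5   q6 
 * q5     q7   q8 
 * q6     q4   q9 
   q7     q7   q8 
   q8     q4   q9 
   q9    q10  q11 
 * q10    q5   q6 
 * q11   q10  q11 
(> = start, * = accepting)

start=q0; accept=q5,q6,q10,q11; q0-a>q1; q0-b>q2; q1-a>q2; q1-b>q3; q2-a>q2; q2-b>q2; q3-a>q4; q3-b>q2; q4-a>q5; q4-b>q6; q5-a>q7; q5-b>q8; q6-a>q4; q6-b>q9; q7-a>q7; q7-b>q8; q8-a>q4; q8-b>q9; q9-a>q10; q9-b>q11; q10-a>q5; q10-b>q6; q11-a>q10; q11-b>q11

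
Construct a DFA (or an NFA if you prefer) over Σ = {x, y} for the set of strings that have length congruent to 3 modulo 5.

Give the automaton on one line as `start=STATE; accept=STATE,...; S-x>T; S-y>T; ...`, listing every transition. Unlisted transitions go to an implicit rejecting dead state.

start=q0; accept=q3; q0-x>q1; q0-y>q1; q1-x>q2; q1-y>q2; q2-x>q3; q2-y>q3; q3-x>q4; q3-y>q4; q4-x>q0; q4-y>q0

Count input length modulo 5: every symbol advances one step around the cycle q0 → q1 → q2 → q3 → q4 → q0. Accept at q3.
With 5 states:
        x   y  
>  q0   q1  q1 
   q1   q2  q2 
   q2   q3  q3 
 * q3   q4  q4 
   q4   q0  q0 
(> = start, * = accepting)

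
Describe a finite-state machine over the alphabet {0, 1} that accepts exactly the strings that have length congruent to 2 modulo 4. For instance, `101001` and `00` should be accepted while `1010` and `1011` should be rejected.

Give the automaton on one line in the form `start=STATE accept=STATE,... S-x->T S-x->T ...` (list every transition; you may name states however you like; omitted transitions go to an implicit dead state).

Only the length mod 4 matters, so use a 4-cycle: from any state, every input symbol moves to the next state, wrapping D back to A. Mark C accepting.
       0  1 
>  A   B  B 
   B   C  C 
 * C   D  D 
   D   A  A 
(> = start, * = accepting)

start=A accept=C A-0->B A-1->B B-0->C B-1->C C-0->D C-1->D D-0->A D-1->A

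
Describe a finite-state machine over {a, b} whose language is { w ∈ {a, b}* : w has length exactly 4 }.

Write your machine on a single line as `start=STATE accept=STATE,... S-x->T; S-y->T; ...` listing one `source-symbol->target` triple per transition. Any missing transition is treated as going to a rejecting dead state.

start=q0; accept=q4; q0-a->q1; q0-b->q1; q1-a->q2; q1-b->q2; q2-a->q3; q2-b->q3; q3-a->q4; q3-b->q4; q4-a->q5; q4-b->q5; q5-a->q5; q5-b->q5

Count input length up to 5: every symbol moves from q0 toward q5, which means 'more than 4' and absorbs. Accept from {q4}.
        a   b  
>  q0   q1  q1 
   q1   q2  q2 
   q2   q3  q3 
   q3   q4  q4 
 * q4   q5  q5 
   q5   q5  q5 
(> = start, * = accepting)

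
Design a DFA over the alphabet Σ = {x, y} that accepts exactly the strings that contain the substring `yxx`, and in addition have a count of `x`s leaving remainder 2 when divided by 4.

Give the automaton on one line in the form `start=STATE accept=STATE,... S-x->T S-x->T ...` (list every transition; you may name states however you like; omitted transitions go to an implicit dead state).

Build one automaton per condition and run them in lockstep. One (4 states) tracks whether and how much of `yxx` has been seen; the other (4 states) tracks the count of `x`s modulo 4. Each combined state is a pair, one component from each; accept when both components accept.
A 16-state machine:
          x    y  
>  q0     q1   q2 
   q1     q3   q4 
   q2     q5   q2 
   q3     q6   q7 
   q4     q8   q4 
   q5     q9   q4 
   q6     q0  q10 
   q7    q11   q7 
   q8    q12   q7 
 * q9    q12   q9 
   q10   q13  q10 
   q11   q14  q10 
   q12   q14  q12 
   q13   q15   q2 
   q14   q15  q14 
   q15    q9  q15 
(> = start, * = accepting)

start=q0 accept=q9 q0-x->q1 q0-y->q2 q1-x->q3 q1-y->q4 q2-x->q5 q2-y->q2 q3-x->q6 q3-y->q7 q4-x->q8 q4-y->q4 q5-x->q9 q5-y->q4 q6-x->q0 q6-y->q10 q7-x->q11 q7-y->q7 q8-x->q12 q8-y->q7 q9-x->q12 q9-y->q9 q10-x->q13 q10-y->q10 q11-x->q14 q11-y->q10 q12-x->q14 q12-y->q12 q13-x->q15 q13-y->q2 q14-x->q15 q14-y->q14 q15-x->q9 q15-y->q15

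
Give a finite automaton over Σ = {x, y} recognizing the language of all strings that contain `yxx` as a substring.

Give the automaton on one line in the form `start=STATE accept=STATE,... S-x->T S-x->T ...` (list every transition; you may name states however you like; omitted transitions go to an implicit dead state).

States q0..q2 record the length of the longest prefix of `yxx` that matches the current input suffix. Reaching q3 means `yxx` has been seen, and we stay there forever. Accept from q3.
A 4-state machine:
        x   y  
>  q0   q0  q1 
   q1   q2  q1 
   q2   q3  q1 
 * q3   q3  q3 
(> = start, * = accepting)

start=q0 accept=q3 q0-x->q0 q0-y->q1 q1-x->q2 q1-y->q1 q2-x->q3 q2-y->q1 q3-x->q3 q3-y->q3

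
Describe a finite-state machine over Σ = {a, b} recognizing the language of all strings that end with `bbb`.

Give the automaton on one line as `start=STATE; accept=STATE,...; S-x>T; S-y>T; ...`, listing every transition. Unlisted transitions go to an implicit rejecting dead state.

start=q0; accept=q3; q0-a>q0; q0-b>q1; q1-a>q0; q1-b>q2; q2-a>q0; q2-b>q3; q3-a>q0; q3-b>q3

Remember how much of `bbb` the current input suffix matches. State q0 means no match yet; q1 means the last symbol is `b`; q2 means the last 2 symbols are `bb`; q3 means the last 3 symbols are `bbb`. Only q3 accepts. On a mismatch, fall back to the longest proper suffix that is still a prefix of `bbb`.
With 4 states:
        a   b  
>  q0   q0  q1 
   q1   q0  q2 
   q2   q0  q3 
 * q3   q0  q3 
(> = start, * = accepting)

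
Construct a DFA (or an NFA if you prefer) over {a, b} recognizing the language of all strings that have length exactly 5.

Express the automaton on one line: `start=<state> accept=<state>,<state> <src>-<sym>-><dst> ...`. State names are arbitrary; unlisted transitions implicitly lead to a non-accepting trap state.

Count input length up to 6: every symbol moves from q0 toward q6, which means 'more than 5' and absorbs. Accept from {q5}.
With 7 states:
        a   b  
>  q0   q1  q1 
   q1   q2  q2 
   q2   q3  q3 
   q3   q4  q4 
   q4   q5  q5 
 * q5   q6  q6 
   q6   q6  q6 
(> = start, * = accepting)

start=q0 accept=q5 q0-a->q1 q0-b->q1 q1-a->q2 q1-b->q2 q2-a->q3 q2-b->q3 q3-a->q4 q3-b->q4 q4-a->q5 q4-b->q5 q5-a->q6 q5-b->q6 q6-a->q6 q6-b->q6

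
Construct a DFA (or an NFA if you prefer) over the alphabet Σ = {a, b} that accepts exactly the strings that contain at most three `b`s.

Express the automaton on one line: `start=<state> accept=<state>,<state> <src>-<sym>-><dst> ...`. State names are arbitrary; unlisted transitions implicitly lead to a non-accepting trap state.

Only the number of `b`s matters, and only up to 4. Make a chain q0 → q1 → q2 → q3 → q4 advanced by each `b` (with q4 absorbing); every other symbol self-loops. The accepting set is {q0, q1, q2, q3}.
        a   b  
>* q0   q0  q1 
 * q1   q1  q2 
 * q2   q2  q3 
 * q3   q3  q4 
   q4   q4  q4 
(> = start, * = accepting)

start=q0 accept=q0,q1,q2,q3 q0-a->q0 q0-b->q1 q1-a->q1 q1-b->q2 q2-a->q2 q2-b->q3 q3-a->q3 q3-b->q4 q4-a->q4 q4-b->q4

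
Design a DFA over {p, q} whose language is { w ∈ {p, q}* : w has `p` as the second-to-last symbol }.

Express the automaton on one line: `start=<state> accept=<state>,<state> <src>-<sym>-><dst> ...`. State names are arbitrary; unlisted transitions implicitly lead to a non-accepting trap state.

A DFA must remember the last 2 symbols (since which symbol is second-to-last isn't known until the input ends). Use one state per possible window of the last ≤2 symbols; accept from those whose window starts with `p`.
A 7-state machine:
        p   q  
>  S0   S1  S2 
   S1   S3  S4 
   S2   S5  S6 
 * S3   S3  S4 
 * S4   S5  S6 
   S5   S3  S4 
   S6   S5  S6 
(> = start, * = accepting)

start=S0 accept=S3,S4 S0-p->S1 S0-q->S2 S1-p->S3 S1-q->S4 S2-p->S5 S2-q->S6 S3-p->S3 S3-q->S4 S4-p->S5 S4-q->S6 S5-p->S3 S5-q->S4 S6-p->S5 S6-q->S6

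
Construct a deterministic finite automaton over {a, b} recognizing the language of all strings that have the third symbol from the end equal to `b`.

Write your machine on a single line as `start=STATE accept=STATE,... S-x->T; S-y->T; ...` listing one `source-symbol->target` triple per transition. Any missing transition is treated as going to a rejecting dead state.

start=q0; accept=q11,q12,q13,q14; q0-a->q1; q0-b->q2; q1-a->q3; q1-b->q4; q2-a->q5; q2-b->q6; q3-a->q7; q3-b->q8; q4-a->q9; q4-b->q10; q5-a->q11; q5-b->q12; q6-a->q13; q6-b->q14; q7-a->q7; q7-b->q8; q8-a->q9; q8-b->q10; q9-a->q11; q9-b->q12; q10-a->q13; q10-b->q14; q11-a->q7; q11-b->q8; q12-a->q9; q12-b->q10; q13-a->q11; q13-b->q12; q14-a->q13; q14-b->q14

Because acceptance depends on a position counted from the end, the machine has to buffer the most recent 3 symbols. Make each state the string of the last up-to-3 symbols read; on input `x` shift the window left and append `x`. Accept when the buffered window has length 3 and begins with `b`.
A 15-state machine:
          a    b  
>  q0     q1   q2 
   q1     q3   q4 
   q2     q5   q6 
   q3     q7   q8 
   q4     q9  q10 
   q5    q11  q12 
   q6    q13  q14 
   q7     q7   q8 
   q8     q9  q10 
   q9    q11  q12 
   q10   q13  q14 
 * q11    q7   q8 
 * q12    q9  q10 
 * q13   q11  q12 
 * q14   q13  q14 
(> = start, * = accepting)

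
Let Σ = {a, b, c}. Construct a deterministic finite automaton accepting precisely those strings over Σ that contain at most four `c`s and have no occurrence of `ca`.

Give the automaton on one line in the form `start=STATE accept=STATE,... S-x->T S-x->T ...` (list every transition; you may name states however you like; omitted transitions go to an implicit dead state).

start=s0 accept=s0,s1,s3,s4,s5,s6,s7,s8,s9 s0-a->s0 s0-b->s0 s0-c->s1 s1-a->s2 s1-b->s3 s1-c->s4 s2-a->s2 s2-b->s2 s2-c->s2 s3-a->s3 s3-b->s3 s3-c->s4 s4-a->s2 s4-b->s5 s4-c->s6 s5-a->s5 s5-b->s5 s5-c->s6 s6-a->s2 s6-b->s7 s6-c->s8 s7-a->s7 s7-b->s7 s7-c->s8 s8-a->s2 s8-b->s9 s8-c->s2 s9-a->s9 s9-b->s9 s9-c->s2

Run two small machines in parallel and take their product. One (6 states) tracks the count of `c`s, saturating at 5; the other (3 states) tracks partial matches of the forbidden pattern `ca`. Each combined state is a pair, one component from each; accept when both components accept. Minimizing collapses redundant product states.
A 10-state machine:
        a   b   c  
>* s0   s0  s0  s1 
 * s1   s2  s3  s4 
   s2   s2  s2  s2 
 * s3   s3  s3  s4 
 * s4   s2  s5  s6 
 * s5   s5  s5  s6 
 * s6   s2  s7  s8 
 * s7   s7  s7  s8 
 * s8   s2  s9  s2 
 * s9   s9  s9  s2 
(> = start, * = accepting)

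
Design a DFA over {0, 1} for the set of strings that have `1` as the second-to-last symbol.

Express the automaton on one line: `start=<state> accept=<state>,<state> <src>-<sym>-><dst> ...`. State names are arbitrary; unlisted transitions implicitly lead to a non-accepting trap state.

start=q0 accept=q5,q6 q0-0->q1 q0-1->q2 q1-0->q3 q1-1->q4 q2-0->q5 q2-1->q6 q3-0->q3 q3-1->q4 q4-0->q5 q4-1->q6 q5-0->q3 q5-1->q4 q6-0->q5 q6-1->q6

Because acceptance depends on a position counted from the end, the machine has to buffer the most recent 2 symbols. Make each state the string of the last up-to-2 symbols read; on input `x` shift the window left and append `x`. Accept when the buffered window has length 2 and begins with `1`.
With 7 states:
        0   1  
>  q0   q1  q2 
   q1   q3  q4 
   q2   q5  q6 
   q3   q3  q4 
   q4   q5  q6 
 * q5   q3  q4 
 * q6   q5  q6 
(> = start, * = accepting)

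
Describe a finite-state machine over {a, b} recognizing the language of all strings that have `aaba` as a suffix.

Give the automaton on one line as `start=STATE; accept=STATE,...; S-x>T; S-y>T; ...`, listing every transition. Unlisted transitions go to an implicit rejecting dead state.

start=s0; accept=s4; s0-a>s1; s0-b>s0; s1-a>s2; s1-b>s0; s2-a>s2; s2-b>s3; s3-a>s4; s3-b>s0; s4-a>s2; s4-b>s0

Remember how much of `aaba` the current input suffix matches. State s0 means no match yet; s1 means the last symbol is `a`; s2 means the last 2 symbols are `aa`; s3 means the last 3 symbols are `aab`; s4 means the last 4 symbols are `aaba`. Only s4 accepts. On a mismatch, fall back to the longest proper suffix that is still a prefix of `aaba`.
With 5 states:
        a   b  
>  s0   s1  s0 
   s1   s2  s0 
   s2   s2  s3 
   s3   s4  s0 
 * s4   s2  s0 
(> = start, * = accepting)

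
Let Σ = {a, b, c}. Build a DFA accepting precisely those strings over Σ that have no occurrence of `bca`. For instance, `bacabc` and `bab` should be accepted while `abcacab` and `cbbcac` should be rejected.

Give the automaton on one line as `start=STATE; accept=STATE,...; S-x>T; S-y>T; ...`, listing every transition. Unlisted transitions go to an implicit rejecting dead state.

Track partial matches of the forbidden pattern `bca`. State q3 is a dead state reached once `bca` has occurred; every other state accepts. q0 means no part of `bca` is currently matched.
4 states suffice.
        a   b   c  
>* q0   q0  q1  q0 
 * q1   q0  q1  q2 
 * q2   q3  q1  q0 
   q3   q3  q3  q3 
(> = start, * = accepting)

start=q0; accept=q0,q1,q2; q0-a>q0; q0-b>q1; q0-c>q0; q1-a>q0; q1-b>q1; q1-c>q2; q2-a>q3; q2-b>q1; q2-c>q0; q3-a>q3; q3-b>q3; q3-c>q3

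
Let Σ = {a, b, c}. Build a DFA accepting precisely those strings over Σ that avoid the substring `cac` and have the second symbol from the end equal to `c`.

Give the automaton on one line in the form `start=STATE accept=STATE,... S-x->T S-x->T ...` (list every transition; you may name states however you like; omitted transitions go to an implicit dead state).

start=S0 accept=S2,S3,S4 S0-a->S0 S0-b->S0 S0-c->S1 S1-a->S2 S1-b->S3 S1-c->S4 S2-a->S0 S2-b->S0 S2-c->S5 S3-a->S0 S3-b->S0 S3-c->S1 S4-a->S2 S4-b->S3 S4-c->S4 S5-a->S5 S5-b->S5 S5-c->S5

Build one automaton per condition and run them in lockstep. The first has 4 states tracking partial matches of the forbidden pattern `cac`; the second has 13 states tracking the last 2 symbols read. A product state is a pair (one from each), accepting exactly when both do. Minimizing collapses redundant product states.
6 states suffice.
        a   b   c  
>  S0   S0  S0  S1 
   S1   S2  S3  S4 
 * S2   S0  S0  S5 
 * S3   S0  S0  S1 
 * S4   S2  S3  S4 
   S5   S5  S5  S5 
(> = start, * = accepting)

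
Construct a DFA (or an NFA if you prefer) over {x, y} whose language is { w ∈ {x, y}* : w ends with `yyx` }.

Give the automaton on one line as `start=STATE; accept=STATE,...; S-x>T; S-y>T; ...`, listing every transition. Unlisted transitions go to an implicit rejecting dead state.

start=A; accept=D; A-x>A; A-y>B; B-x>A; B-y>C; C-x>D; C-y>C; D-x>A; D-y>B

Let each state record the length of the longest suffix of the input read so far that is also a prefix of `yyx`. B means the last symbol is `y`; C means the last 2 symbols are `yy`; D means the last 3 symbols are `yyx`. Accept only at D, where the string currently ends in `yyx`.
A 4-state machine:
       x  y 
>  A   A  B 
   B   A  C 
   C   D  C 
 * D   A  B 
(> = start, * = accepting)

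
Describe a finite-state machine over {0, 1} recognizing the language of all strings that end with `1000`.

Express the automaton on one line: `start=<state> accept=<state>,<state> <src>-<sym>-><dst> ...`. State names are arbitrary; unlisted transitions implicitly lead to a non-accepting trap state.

Remember how much of `1000` the current input suffix matches. State s0 means no match yet; s1 means the last symbol is `1`; s2 means the last 2 symbols are `10`; s3 means the last 3 symbols are `100`; s4 means the last 4 symbols are `1000`. Only s4 accepts. On a mismatch, fall back to the longest proper suffix that is still a prefix of `1000`.
A 5-state machine:
        0   1  
>  s0   s0  s1 
   s1   s2  s1 
   s2   s3  s1 
   s3   s4  s1 
 * s4   s0  s1 
(> = start, * = accepting)

start=s0 accept=s4 s0-0->s0 s0-1->s1 s1-0->s2 s1-1->s1 s2-0->s3 s2-1->s1 s3-0->s4 s3-1->s1 s4-0->s0 s4-1->s1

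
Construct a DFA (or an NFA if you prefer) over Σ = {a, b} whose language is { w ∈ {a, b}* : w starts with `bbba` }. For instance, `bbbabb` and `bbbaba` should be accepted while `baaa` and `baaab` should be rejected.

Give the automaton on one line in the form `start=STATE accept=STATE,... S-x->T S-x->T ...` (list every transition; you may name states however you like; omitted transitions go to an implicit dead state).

start=s0 accept=s4 s0-a->s5 s0-b->s1 s1-a->s5 s1-b->s2 s2-a->s5 s2-b->s3 s3-a->s4 s3-b->s5 s4-a->s4 s4-b->s4 s5-a->s5 s5-b->s5

Check the first 4 symbols one by one: s0 through s3 record how many have matched `bbba` so far; any wrong symbol goes to the dead state s5. After all 4 match we enter the accepting sink s4.
A 6-state machine:
        a   b  
>  s0   s5  s1 
   s1   s5  s2 
   s2   s5  s3 
   s3   s4  s5 
 * s4   s4  s4 
   s5   s5  s5 
(> = start, * = accepting)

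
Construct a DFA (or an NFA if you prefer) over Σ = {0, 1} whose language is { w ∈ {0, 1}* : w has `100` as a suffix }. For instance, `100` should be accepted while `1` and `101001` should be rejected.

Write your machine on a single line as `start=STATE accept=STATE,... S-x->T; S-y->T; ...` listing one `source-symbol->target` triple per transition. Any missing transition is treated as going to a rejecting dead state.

Remember how much of `100` the current input suffix matches. State S0 means no match yet; S1 means the last symbol is `1`; S2 means the last 2 symbols are `10`; S3 means the last 3 symbols are `100`. Only S3 accepts. On a mismatch, fall back to the longest proper suffix that is still a prefix of `100`.
A 4-state machine:
        0   1  
>  S0   S0  S1 
   S1   S2  S1 
   S2   S3  S1 
 * S3   S0  S1 
(> = start, * = accepting)

start=S0; accept=S3; S0-0->S0; S0-1->S1; S1-0->S2; S1-1->S1; S2-0->S3; S2-1->S1; S3-0->S0; S3-1->S1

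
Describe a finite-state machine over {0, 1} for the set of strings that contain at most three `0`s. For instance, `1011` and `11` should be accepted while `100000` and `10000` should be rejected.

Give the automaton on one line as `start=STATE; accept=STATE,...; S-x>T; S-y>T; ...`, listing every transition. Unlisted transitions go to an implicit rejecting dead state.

Count `0`s, saturating at 4: states A through D mean 0 through 3 `0`s seen; E means more than 3. Each `0` increments (capped at E); other symbols loop. Accept from {A, B, C, D}.
       0  1 
>* A   B  A 
 * B   C  B 
 * C   D  C 
 * D   E  D 
   E   E  E 
(> = start, * = accepting)

start=A; accept=A,B,C,D; A-0>B; A-1>A; B-0>C; B-1>B; C-0>D; C-1>C; D-0>E; D-1>D; E-0>E; E-1>E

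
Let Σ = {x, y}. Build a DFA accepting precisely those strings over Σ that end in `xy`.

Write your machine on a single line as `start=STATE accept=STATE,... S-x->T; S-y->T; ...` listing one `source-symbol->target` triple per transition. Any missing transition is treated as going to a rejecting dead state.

Let each state record the length of the longest suffix of the input read so far that is also a prefix of `xy`. B means the last symbol is `x`; C means the last 2 symbols are `xy`. Accept only at C, where the string currently ends in `xy`.
       x  y 
>  A   B  A 
   B   B  C 
 * C   B  A 
(> = start, * = accepting)

start=A; accept=C; A-x->B; A-y->A; B-x->B; B-y->C; C-x->B; C-y->A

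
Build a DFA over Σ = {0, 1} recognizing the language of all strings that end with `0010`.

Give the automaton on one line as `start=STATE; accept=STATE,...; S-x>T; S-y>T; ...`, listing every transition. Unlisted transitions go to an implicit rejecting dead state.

start=S0; accept=S4; S0-0>S1; S0-1>S0; S1-0>S2; S1-1>S0; S2-0>S2; S2-1>S3; S3-0>S4; S3-1>S0; S4-0>S2; S4-1>S0

Remember how much of `0010` the current input suffix matches. State S0 means no match yet; S1 means the last symbol is `0`; S2 means the last 2 symbols are `00`; S3 means the last 3 symbols are `001`; S4 means the last 4 symbols are `0010`. Only S4 accepts. On a mismatch, fall back to the longest proper suffix that is still a prefix of `0010`.
5 states suffice.
        0   1  
>  S0   S1  S0 
   S1   S2  S0 
   S2   S2  S3 
   S3   S4  S0 
 * S4   S2  S0 
(> = start, * = accepting)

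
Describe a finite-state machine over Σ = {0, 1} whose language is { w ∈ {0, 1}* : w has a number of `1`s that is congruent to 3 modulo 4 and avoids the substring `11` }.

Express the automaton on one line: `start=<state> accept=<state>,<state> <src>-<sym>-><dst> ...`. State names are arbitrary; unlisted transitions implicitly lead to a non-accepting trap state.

start=q0 accept=q6,q7 q0-0->q0 q0-1->q1 q1-0->q2 q1-1->q3 q2-0->q2 q2-1->q4 q3-0->q3 q3-1->q3 q4-0->q5 q4-1->q3 q5-0->q5 q5-1->q6 q6-0->q7 q6-1->q3 q7-0->q7 q7-1->q8 q8-0->q0 q8-1->q3

Run two small machines in parallel and take their product. The first has 4 states tracking the count of `1`s modulo 4; the second has 3 states tracking partial matches of the forbidden pattern `11`. A product state is a pair (one from each), accepting exactly when both do. Equivalent product states are then merged.
With 9 states:
        0   1  
>  q0   q0  q1 
   q1   q2  q3 
   q2   q2  q4 
   q3   q3  q3 
   q4   q5  q3 
   q5   q5  q6 
 * q6   q7  q3 
 * q7   q7  q8 
   q8   q0  q3 
(> = start, * = accepting)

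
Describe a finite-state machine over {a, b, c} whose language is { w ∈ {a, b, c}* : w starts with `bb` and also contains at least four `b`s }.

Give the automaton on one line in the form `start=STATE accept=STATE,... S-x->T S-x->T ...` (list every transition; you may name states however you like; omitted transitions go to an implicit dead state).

start=S0 accept=S8,S10 S0-a->S1 S0-b->S2 S0-c->S1 S1-a->S1 S1-b->S3 S1-c->S1 S2-a->S3 S2-b->S4 S2-c->S3 S3-a->S3 S3-b->S5 S3-c->S3 S4-a->S4 S4-b->S6 S4-c->S4 S5-a->S5 S5-b->S7 S5-c->S5 S6-a->S6 S6-b->S8 S6-c->S6 S7-a->S7 S7-b->S9 S7-c->S7 S8-a->S8 S8-b->S10 S8-c->S8 S9-a->S9 S9-b->S11 S9-c->S9 S10-a->S10 S10-b->S10 S10-c->S10 S11-a->S11 S11-b->S11 S11-c->S11

Build one automaton per condition and run them in lockstep. One (4 states) tracks whether the input so far still matches the prefix `bb`; the other (6 states) tracks the count of `b`s, saturating at 5. Each combined state is a pair, one component from each; accept when both components accept.
A 12-state machine:
          a    b    c  
>  S0     S1   S2   S1 
   S1     S1   S3   S1 
   S2     S3   S4   S3 
   S3     S3   S5   S3 
   S4     S4   S6   S4 
   S5     S5   S7   S5 
   S6     S6   S8   S6 
   S7     S7   S9   S7 
 * S8     S8  S10   S8 
   S9     S9  S11   S9 
 * S10   S10  S10  S10 
   S11   S11  S11  S11 
(> = start, * = accepting)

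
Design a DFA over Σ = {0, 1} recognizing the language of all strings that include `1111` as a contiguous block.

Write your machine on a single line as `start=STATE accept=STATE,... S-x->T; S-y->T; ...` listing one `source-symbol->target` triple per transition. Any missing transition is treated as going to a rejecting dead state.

start=S0; accept=S4; S0-0->S0; S0-1->S1; S1-0->S0; S1-1->S2; S2-0->S0; S2-1->S3; S3-0->S0; S3-1->S4; S4-0->S4; S4-1->S4

States S0..S3 record the length of the longest prefix of `1111` that matches the current input suffix. Reaching S4 means `1111` has been seen, and we stay there forever. Accept from S4.
        0   1  
>  S0   S0  S1 
   S1   S0  S2 
   S2   S0  S3 
   S3   S0  S4 
 * S4   S4  S4 
(> = start, * = accepting)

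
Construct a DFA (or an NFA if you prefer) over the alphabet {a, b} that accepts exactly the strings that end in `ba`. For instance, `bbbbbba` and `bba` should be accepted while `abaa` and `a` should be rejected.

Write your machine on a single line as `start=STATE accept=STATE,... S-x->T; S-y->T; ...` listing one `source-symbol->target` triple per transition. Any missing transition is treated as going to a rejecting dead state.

start=S0; accept=S2; S0-a->S0; S0-b->S1; S1-a->S2; S1-b->S1; S2-a->S0; S2-b->S1

Let each state record the length of the longest suffix of the input read so far that is also a prefix of `ba`. S1 means the last symbol is `b`; S2 means the last 2 symbols are `ba`. Accept only at S2, where the string currently ends in `ba`.
A 3-state machine:
        a   b  
>  S0   S0  S1 
   S1   S2  S1 
 * S2   S0  S1 
(> = start, * = accepting)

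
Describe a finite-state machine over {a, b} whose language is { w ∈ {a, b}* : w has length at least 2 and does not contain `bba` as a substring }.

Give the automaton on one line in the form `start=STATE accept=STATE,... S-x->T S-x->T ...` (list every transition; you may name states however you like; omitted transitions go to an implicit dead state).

start=q0 accept=q3,q4,q5 q0-a->q1 q0-b->q2 q1-a->q3 q1-b->q4 q2-a->q3 q2-b->q5 q3-a->q3 q3-b->q4 q4-a->q3 q4-b->q5 q5-a->q6 q5-b->q5 q6-a->q6 q6-b->q6

Handle the two conditions separately and then intersect. The first has 4 states tracking the input length, saturating at 3; the second has 4 states tracking partial matches of the forbidden pattern `bba`. A product state is a pair (one from each), accepting exactly when both do. Equivalent product states are then merged.
With 7 states:
        a   b  
>  q0   q1  q2 
   q1   q3  q4 
   q2   q3  q5 
 * q3   q3  q4 
 * q4   q3  q5 
 * q5   q6  q5 
   q6   q6  q6 
(> = start, * = accepting)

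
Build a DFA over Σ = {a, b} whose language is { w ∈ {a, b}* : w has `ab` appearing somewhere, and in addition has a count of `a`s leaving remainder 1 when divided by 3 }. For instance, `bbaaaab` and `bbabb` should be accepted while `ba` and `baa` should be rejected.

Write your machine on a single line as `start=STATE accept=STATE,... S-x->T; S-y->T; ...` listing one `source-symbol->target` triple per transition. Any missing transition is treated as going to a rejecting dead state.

Handle the two conditions separately and then intersect. One (3 states) tracks whether and how much of `ab` has been seen; the other (3 states) tracks the count of `a`s modulo 3. Each combined state is a pair, one component from each; accept when both components accept.
With 7 states:
        a   b  
>  s0   s1  s0 
   s1   s2  s3 
   s2   s4  s5 
 * s3   s5  s3 
   s4   s1  s6 
   s5   s6  s5 
   s6   s3  s6 
(> = start, * = accepting)

start=s0; accept=s3; s0-a->s1; s0-b->s0; s1-a->s2; s1-b->s3; s2-a->s4; s2-b->s5; s3-a->s5; s3-b->s3; s4-a->s1; s4-b->s6; s5-a->s6; s5-b->s5; s6-a->s3; s6-b->s6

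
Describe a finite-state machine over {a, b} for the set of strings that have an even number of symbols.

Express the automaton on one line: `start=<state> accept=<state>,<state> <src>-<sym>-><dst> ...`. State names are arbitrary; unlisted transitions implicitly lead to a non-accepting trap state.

Only the length mod 2 matters, so use a 2-cycle: from any state, every input symbol moves to the next state, wrapping s1 back to s0. Mark s0 accepting.
With 2 states:
        a   b  
>* s0   s1  s1 
   s1   s0  s0 
(> = start, * = accepting)

start=s0 accept=s0 s0-a->s1 s0-b->s1 s1-a->s0 s1-b->s0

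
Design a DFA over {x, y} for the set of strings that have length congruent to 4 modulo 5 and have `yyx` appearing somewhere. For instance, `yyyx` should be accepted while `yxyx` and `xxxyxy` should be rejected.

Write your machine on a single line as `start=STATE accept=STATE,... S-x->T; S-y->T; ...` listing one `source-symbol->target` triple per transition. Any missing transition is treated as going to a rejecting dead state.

Build one automaton per condition and run them in lockstep. The first has 5 states tracking the input length modulo 5; the second has 4 states tracking whether and how much of `yyx` has been seen. A product state is a pair (one from each), accepting exactly when both do.
A 20-state machine:
       x  y 
>  A   B  C 
   B   D  E 
   C   D  F 
   D   G  H 
   E   G  I 
   F   J  I 
   G   K  L 
   H   K  M 
   I   N  M 
   J   N  N 
   K   A  O 
   L   A  P 
   M   Q  P 
 * N   Q  Q 
   O   B  R 
   P   S  R 
   Q   S  S 
   R   T  F 
   S   T  T 
   T   J  J 
(> = start, * = accepting)

start=A; accept=N; A-x->B; A-y->C; B-x->D; B-y->E; C-x->D; C-y->F; D-x->G; D-y->H; E-x->G; E-y->I; F-x->J; F-y->I; G-x->K; G-y->L; H-x->K; H-y->M; I-x->N; I-y->M; J-x->N; J-y->N; K-x->A; K-y->O; L-x->A; L-y->P; M-x->Q; M-y->P; N-x->Q; N-y->Q; O-x->B; O-y->R; P-x->S; P-y->R; Q-x->S; Q-y->S; R-x->T; R-y->F; S-x->T; S-y->T; T-x->J; T-y->J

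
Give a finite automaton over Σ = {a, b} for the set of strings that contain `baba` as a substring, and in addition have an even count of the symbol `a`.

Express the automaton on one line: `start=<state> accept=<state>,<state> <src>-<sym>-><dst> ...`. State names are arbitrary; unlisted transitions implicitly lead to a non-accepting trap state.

Run two small machines in parallel and take their product. One (5 states) tracks whether and how much of `baba` has been seen; the other (2 states) tracks the count of `a`s modulo 2. Each combined state is a pair, one component from each; accept when both components accept.
        a   b  
>  q0   q1  q2 
   q1   q0  q3 
   q2   q4  q2 
   q3   q5  q3 
   q4   q0  q6 
   q5   q1  q7 
   q6   q8  q3 
   q7   q9  q2 
 * q8   q9  q8 
   q9   q8  q9 
(> = start, * = accepting)

start=q0 accept=q8 q0-a->q1 q0-b->q2 q1-a->q0 q1-b->q3 q2-a->q4 q2-b->q2 q3-a->q5 q3-b->q3 q4-a->q0 q4-b->q6 q5-a->q1 q5-b->q7 q6-a->q8 q6-b->q3 q7-a->q9 q7-b->q2 q8-a->q9 q8-b->q8 q9-a->q8 q9-b->q9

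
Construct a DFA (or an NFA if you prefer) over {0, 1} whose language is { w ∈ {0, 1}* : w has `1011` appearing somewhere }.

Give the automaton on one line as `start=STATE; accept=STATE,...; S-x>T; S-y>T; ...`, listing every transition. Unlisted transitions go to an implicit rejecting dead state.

Track how much of `1011` has been matched so far: state S0 is no progress, S4 is the absorbing accept state reached once `1011` has occurred. Intermediate states record partial matches; on a mismatch, fall back to the longest reusable overlap.
A 5-state machine:
        0   1  
>  S0   S0  S1 
   S1   S2  S1 
   S2   S0  S3 
   S3   S2  S4 
 * S4   S4  S4 
(> = start, * = accepting)

start=S0; accept=S4; S0-0>S0; S0-1>S1; S1-0>S2; S1-1>S1; S2-0>S0; S2-1>S3; S3-0>S2; S3-1>S4; S4-0>S4; S4-1>S4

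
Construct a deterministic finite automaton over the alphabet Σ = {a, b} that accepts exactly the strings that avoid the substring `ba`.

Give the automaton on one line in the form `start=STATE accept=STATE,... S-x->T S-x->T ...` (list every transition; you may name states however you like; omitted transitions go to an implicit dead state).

This is the complement of 'contains `ba`'. Use the same substring-matching states — S0 through S2 holding how much of `ba` has just been matched — but flip the accepting set: everything except the trap S2 accepts.
A 3-state machine:
        a   b  
>* S0   S0  S1 
 * S1   S2  S1 
   S2   S2  S2 
(> = start, * = accepting)

start=S0 accept=S0,S1 S0-a->S0 S0-b->S1 S1-a->S2 S1-b->S1 S2-a->S2 S2-b->S2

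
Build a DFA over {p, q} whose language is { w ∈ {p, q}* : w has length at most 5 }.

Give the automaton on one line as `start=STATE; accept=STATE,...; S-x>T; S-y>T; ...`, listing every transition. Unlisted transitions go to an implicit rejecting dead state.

We only need to distinguish lengths 0, 1, …, 5, and '>5'. Chain s0 → s1 → s2 → s3 → s4 → s5 → s6 on every symbol, with s6 looping. Accepting states: {s0, s1, s2, s3, s4, s5}.
With 7 states:
        p   q  
>* s0   s1  s1 
 * s1   s2  s2 
 * s2   s3  s3 
 * s3   s4  s4 
 * s4   s5  s5 
 * s5   s6  s6 
   s6   s6  s6 
(> = start, * = accepting)

start=s0; accept=s0,s1,s2,s3,s4,s5; s0-p>s1; s0-q>s1; s1-p>s2; s1-q>s2; s2-p>s3; s2-q>s3; s3-p>s4; s3-q>s4; s4-p>s5; s4-q>s5; s5-p>s6; s5-q>s6; s6-p>s6; s6-q>s6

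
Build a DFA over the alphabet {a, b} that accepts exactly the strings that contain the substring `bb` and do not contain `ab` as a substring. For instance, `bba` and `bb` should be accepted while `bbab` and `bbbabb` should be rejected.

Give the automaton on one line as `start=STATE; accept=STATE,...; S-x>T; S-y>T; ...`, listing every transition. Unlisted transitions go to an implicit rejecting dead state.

Run two small machines in parallel and take their product. The first has 3 states tracking whether and how much of `bb` has been seen; the second has 3 states tracking partial matches of the forbidden pattern `ab`. A product state is a pair (one from each), accepting exactly when both do.
8 states suffice.
        a   b  
>  S0   S1  S2 
   S1   S1  S3 
   S2   S1  S4 
   S3   S5  S6 
 * S4   S7  S4 
   S5   S5  S3 
   S6   S6  S6 
 * S7   S7  S6 
(> = start, * = accepting)

start=S0; accept=S4,S7; S0-a>S1; S0-b>S2; S1-a>S1; S1-b>S3; S2-a>S1; S2-b>S4; S3-a>S5; S3-b>S6; S4-a>S7; S4-b>S4; S5-a>S5; S5-b>S3; S6-a>S6; S6-b>S6; S7-a>S7; S7-b>S6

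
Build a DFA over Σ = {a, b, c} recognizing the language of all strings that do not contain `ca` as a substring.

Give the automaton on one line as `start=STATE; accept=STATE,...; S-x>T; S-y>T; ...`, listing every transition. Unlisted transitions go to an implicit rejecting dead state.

Track partial matches of the forbidden pattern `ca`. State q2 is a dead state reached once `ca` has occurred; every other state accepts. q0 means no part of `ca` is currently matched.
A 3-state machine:
        a   b   c  
>* q0   q0  q0  q1 
 * q1   q2  q0  q1 
   q2   q2  q2  q2 
(> = start, * = accepting)

start=q0; accept=q0,q1; q0-a>q0; q0-b>q0; q0-c>q1; q1-a>q2; q1-b>q0; q1-c>q1; q2-a>q2; q2-b>q2; q2-c>q2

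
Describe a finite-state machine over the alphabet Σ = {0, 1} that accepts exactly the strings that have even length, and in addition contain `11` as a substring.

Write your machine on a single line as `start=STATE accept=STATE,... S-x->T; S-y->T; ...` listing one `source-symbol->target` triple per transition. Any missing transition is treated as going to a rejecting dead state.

Build one automaton per condition and run them in lockstep. The first has 2 states tracking the input length modulo 2; the second has 3 states tracking whether and how much of `11` has been seen. A product state is a pair (one from each), accepting exactly when both do.
A 6-state machine:
       0  1 
>  A   B  C 
   B   A  D 
   C   A  E 
   D   B  F 
 * E   F  F 
   F   E  E 
(> = start, * = accepting)

start=A; accept=E; A-0->B; A-1->C; B-0->A; B-1->D; C-0->A; C-1->E; D-0->B; D-1->F; E-0->F; E-1->F; F-0->E; F-1->E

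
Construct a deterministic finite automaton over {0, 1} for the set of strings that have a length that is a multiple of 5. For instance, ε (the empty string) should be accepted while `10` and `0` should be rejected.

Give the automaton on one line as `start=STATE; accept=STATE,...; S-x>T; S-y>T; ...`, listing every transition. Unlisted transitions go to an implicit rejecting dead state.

start=q0; accept=q0; q0-0>q1; q0-1>q1; q1-0>q2; q1-1>q2; q2-0>q3; q2-1>q3; q3-0>q4; q3-1>q4; q4-0>q0; q4-1>q0

Count input length modulo 5: every symbol advances one step around the cycle q0 → q1 → q2 → q3 → q4 → q0. Accept at q0.
        0   1  
>* q0   q1  q1 
   q1   q2  q2 
   q2   q3  q3 
   q3   q4  q4 
   q4   q0  q0 
(> = start, * = accepting)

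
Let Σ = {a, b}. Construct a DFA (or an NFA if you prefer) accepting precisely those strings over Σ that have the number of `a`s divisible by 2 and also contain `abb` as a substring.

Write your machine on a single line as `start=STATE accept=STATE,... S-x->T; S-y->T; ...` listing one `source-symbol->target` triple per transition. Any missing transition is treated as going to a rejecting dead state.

start=q0; accept=q6; q0-a->q1; q0-b->q0; q1-a->q2; q1-b->q3; q2-a->q1; q2-b->q4; q3-a->q2; q3-b->q5; q4-a->q1; q4-b->q6; q5-a->q6; q5-b->q5; q6-a->q5; q6-b->q6

Run two small machines in parallel and take their product. The first has 2 states tracking the count of `a`s modulo 2; the second has 4 states tracking whether and how much of `abb` has been seen. A product state is a pair (one from each), accepting exactly when both do.
A 7-state machine:
        a   b  
>  q0   q1  q0 
   q1   q2  q3 
   q2   q1  q4 
   q3   q2  q5 
   q4   q1  q6 
   q5   q6  q5 
 * q6   q5  q6 
(> = start, * = accepting)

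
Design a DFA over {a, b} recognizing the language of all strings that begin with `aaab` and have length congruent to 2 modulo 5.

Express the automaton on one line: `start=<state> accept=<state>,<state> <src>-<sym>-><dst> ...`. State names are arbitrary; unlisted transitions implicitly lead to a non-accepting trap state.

start=q0 accept=q8 q0-a->q1 q0-b->q2 q1-a->q3 q1-b->q2 q2-a->q2 q2-b->q2 q3-a->q4 q3-b->q2 q4-a->q2 q4-b->q5 q5-a->q6 q5-b->q6 q6-a->q7 q6-b->q7 q7-a->q8 q7-b->q8 q8-a->q9 q8-b->q9 q9-a->q5 q9-b->q5

Run two small machines in parallel and take their product. One (6 states) tracks whether the input so far still matches the prefix `aaab`; the other (5 states) tracks the input length modulo 5. Each combined state is a pair, one component from each; accept when both components accept. Minimizing collapses redundant product states.
A 10-state machine:
        a   b  
>  q0   q1  q2 
   q1   q3  q2 
   q2   q2  q2 
   q3   q4  q2 
   q4   q2  q5 
   q5   q6  q6 
   q6   q7  q7 
   q7   q8  q8 
 * q8   q9  q9 
   q9   q5  q5 
(> = start, * = accepting)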